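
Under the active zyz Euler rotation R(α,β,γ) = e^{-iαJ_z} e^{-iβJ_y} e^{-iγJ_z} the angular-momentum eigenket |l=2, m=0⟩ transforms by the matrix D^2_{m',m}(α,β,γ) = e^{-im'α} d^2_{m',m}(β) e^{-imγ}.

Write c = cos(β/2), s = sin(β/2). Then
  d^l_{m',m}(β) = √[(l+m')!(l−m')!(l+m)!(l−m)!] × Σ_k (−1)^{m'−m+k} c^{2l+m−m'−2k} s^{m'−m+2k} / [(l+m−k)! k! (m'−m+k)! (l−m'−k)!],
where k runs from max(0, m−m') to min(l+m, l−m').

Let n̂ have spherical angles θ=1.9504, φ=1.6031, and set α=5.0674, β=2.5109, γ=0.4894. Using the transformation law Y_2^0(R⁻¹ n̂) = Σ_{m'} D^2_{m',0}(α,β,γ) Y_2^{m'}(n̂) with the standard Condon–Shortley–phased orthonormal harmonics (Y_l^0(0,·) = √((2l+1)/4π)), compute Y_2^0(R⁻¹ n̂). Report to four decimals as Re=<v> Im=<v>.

Need the full column D^2_{m',0} for m'=−2..2 at α=5.0674, β=2.5109, γ=0.4894.
cos(β/2)=0.310146, sin(β/2)=0.950689
d^2_{-2,0}: single k=2 term ⇒ +0.212953;  D = -0.161493-0.138814i
d^2_{-1,0}: k∈[1..2] ⇒ +0.069472 -0.652765 = -0.583293;  D = -0.202753+0.546920i
d^2_{0,0}: k∈[0..2] ⇒ +0.009253 -0.347751 +0.816872 = +0.478373;  D = +0.478373+0.000000i
d^2_{1,0}: k∈[0..1] ⇒ -0.069472 +0.652765 = +0.583293;  D = +0.202753+0.546920i
d^2_{2,0}: single k=0 term ⇒ +0.212953;  D = -0.161493+0.138814i
Y_2^{m'}(θ=1.9504,φ=1.6031) and Σ D·Y over m':
  (-0.1615-0.1388i)·(-0.3325+0.0215i)  (-0.2028+0.5469i)·(+0.0086+0.2658i)  (+0.4784+0.0000i)·(-0.1855+0.0000i)  (+0.2028+0.5469i)·(-0.0086+0.2658i)  (-0.1615+0.1388i)·(-0.3325-0.0215i)
Y_2^0(R⁻¹ n̂) = -0.269519+0.000000i

Re=-0.2695 Im=0.0000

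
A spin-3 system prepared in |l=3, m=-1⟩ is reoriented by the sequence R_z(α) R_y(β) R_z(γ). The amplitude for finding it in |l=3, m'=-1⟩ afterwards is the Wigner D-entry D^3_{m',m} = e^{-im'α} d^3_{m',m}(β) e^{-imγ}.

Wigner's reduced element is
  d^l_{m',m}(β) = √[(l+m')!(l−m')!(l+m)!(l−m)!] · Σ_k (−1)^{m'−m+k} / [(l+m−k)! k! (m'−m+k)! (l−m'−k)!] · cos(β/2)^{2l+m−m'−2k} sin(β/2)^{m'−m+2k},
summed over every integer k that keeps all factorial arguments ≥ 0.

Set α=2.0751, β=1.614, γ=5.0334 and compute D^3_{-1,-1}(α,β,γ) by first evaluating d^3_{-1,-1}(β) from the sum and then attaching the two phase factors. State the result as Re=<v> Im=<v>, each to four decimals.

Split into d^3_{-1,-1}(β=1.614) × two z-phases.
Half-angle: c=0.691668, s=0.722215. N=√(2·24·2·24)=48.000000
k∈{0,1,2} keeps every argument non-negative
  k=0: (−1)^0·48.0000/(48)·0.6917^6·0.7222^0 = +0.109493
  k=1: (−1)^1·48.0000/(6)·0.6917^4·0.7222^2 = -0.955025
  k=2: (−1)^2·48.0000/(8)·0.6917^2·0.7222^4 = +0.780933
d^3_{-1,-1}(1.614) = +0.109493 -0.955025 +0.780933 = -0.064599
D = (-0.483198+0.875511i)·(-0.064599)·(+0.315526-0.948917i) = -0.043819-0.047465i

Re=-0.0438 Im=-0.0475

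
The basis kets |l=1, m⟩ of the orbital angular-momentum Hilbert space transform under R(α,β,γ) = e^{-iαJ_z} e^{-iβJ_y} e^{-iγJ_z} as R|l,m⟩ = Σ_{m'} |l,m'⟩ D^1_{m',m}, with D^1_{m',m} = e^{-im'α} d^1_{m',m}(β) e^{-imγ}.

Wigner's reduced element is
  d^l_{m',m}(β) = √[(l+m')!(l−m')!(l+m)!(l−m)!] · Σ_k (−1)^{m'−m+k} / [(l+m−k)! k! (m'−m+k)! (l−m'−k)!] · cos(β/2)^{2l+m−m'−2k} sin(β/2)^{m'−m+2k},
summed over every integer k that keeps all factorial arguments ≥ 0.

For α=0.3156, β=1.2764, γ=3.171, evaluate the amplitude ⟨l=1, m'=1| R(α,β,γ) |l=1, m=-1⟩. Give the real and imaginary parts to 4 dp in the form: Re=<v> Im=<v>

Split into d^1_{1,-1}(β=1.2764) × two z-phases.
c=cos(1.2764/2)=0.803169, s=sin(1.2764/2)=0.595751; N=√[2·1·1·2]=2.000000
The bounds max(0,m−m')=0 and min(l+m,l−m')=0 give 1 term
  k=0: (−1)^2·2.0000/(2)·0.8032^0·0.5958^2 = +0.354919
d^1_{1,-1}(1.2764) = +0.354919
Phases: e^{-i·(1)·0.3156}=+0.950610-0.310387i, e^{-i·(-1)·3.171}=-0.999568-0.029403i ⇒ D=-0.340483+0.100194i

Re=-0.3405 Im=0.1002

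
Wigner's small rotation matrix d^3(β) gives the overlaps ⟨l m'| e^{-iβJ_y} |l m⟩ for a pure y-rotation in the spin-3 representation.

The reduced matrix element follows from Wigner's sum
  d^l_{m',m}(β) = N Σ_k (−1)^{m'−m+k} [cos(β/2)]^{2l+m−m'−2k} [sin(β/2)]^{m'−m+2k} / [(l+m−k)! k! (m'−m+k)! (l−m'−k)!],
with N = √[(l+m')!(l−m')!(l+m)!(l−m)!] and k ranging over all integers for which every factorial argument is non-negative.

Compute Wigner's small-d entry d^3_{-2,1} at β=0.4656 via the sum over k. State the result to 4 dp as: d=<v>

d^3_{-2,1}(β=0.4656) via Wigner's sum:
With c≡cos(β/2)=0.973024 and s≡sin(β/2)=0.230703, N=[1·120·24·2]^{1/2}=75.894664
k∈{3,4} keeps every argument non-negative
  k=3: (−1)^0·75.8947/(12)·0.9730^3·0.2307^3 = +0.071542
  k=4: (−1)^1·75.8947/(24)·0.9730^1·0.2307^5 = -0.002011
d^3_{-2,1}(0.4656) = +0.071542 -0.002011 = +0.069531

d=0.0695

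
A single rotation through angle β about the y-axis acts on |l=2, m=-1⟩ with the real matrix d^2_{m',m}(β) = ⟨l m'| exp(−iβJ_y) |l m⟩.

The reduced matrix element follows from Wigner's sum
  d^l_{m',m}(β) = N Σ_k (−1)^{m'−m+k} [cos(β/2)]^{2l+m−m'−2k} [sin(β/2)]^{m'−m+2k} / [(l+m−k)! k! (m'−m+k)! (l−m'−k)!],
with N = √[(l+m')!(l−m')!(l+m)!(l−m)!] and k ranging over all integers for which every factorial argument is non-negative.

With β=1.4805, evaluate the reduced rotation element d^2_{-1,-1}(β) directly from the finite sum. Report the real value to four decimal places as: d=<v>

d=-0.4468

d^2_{-1,-1}(β=1.4805) via Wigner's sum:
c=cos(1.4805/2)=0.738300, s=sin(1.4805/2)=0.674473; N=√[1·6·1·6]=6.000000
k: max(0,(-1)−(-1))=0 … min(2+(-1),2−(-1))=1
  k=0: (−1)^0·6.0000/(6)·0.7383^4·0.6745^0 = +0.297120
  k=1: (−1)^1·6.0000/(2)·0.7383^2·0.6745^2 = -0.743902
d^2_{-1,-1}(1.4805) = +0.297120 -0.743902 = -0.446782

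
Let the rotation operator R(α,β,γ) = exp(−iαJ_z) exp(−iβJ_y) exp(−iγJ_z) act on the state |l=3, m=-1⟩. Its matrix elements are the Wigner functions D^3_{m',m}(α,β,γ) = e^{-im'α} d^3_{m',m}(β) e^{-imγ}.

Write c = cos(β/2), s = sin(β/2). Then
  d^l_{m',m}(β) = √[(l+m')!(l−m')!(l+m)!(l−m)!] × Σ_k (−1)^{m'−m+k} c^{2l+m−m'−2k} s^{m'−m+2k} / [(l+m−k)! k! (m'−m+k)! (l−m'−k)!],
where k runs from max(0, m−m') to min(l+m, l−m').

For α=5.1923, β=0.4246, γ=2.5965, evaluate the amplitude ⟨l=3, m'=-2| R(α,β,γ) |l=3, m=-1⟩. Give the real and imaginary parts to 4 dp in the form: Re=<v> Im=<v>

First d^3_{-2,-1}(β=0.4246), then the phase factors e^{-i(-2)α} and e^{-i(-1)γ}:
With c≡cos(β/2)=0.977549 and s≡sin(β/2)=0.210709, N=[1·120·2·24]^{1/2}=75.894664
k: max(0,(-1)−(-2))=1 … min(3+(-1),3−(-2))=2
  k=1: (−1)^0·75.8947/(24)·0.9775^5·0.2107^1 = +0.594806
  k=2: (−1)^1·75.8947/(12)·0.9775^3·0.2107^3 = -0.055271
d^3_{-2,-1}(0.4246) = +0.594806 -0.055271 = +0.539535
Phases: e^{-i·(-2)·5.1923}=-0.573666-0.819089i, e^{-i·(-1)·2.5965}=-0.855079+0.518497i ⇒ D=+0.493796+0.217402i

Re=0.4938 Im=0.2174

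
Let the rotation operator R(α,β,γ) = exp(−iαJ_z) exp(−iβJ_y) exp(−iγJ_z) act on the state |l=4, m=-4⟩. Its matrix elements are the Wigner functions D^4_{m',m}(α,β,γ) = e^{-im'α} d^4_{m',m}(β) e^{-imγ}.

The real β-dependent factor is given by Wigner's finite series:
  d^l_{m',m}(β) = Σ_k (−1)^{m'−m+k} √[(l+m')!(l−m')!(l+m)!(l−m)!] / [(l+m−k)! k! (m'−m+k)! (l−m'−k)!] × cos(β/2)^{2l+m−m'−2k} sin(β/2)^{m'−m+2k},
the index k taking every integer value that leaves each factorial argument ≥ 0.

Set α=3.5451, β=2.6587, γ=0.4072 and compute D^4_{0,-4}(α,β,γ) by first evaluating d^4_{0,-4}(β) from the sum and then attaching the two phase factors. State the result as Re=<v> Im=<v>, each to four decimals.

Re=-0.0014 Im=0.0243

Split into d^4_{0,-4}(β=2.6587) × two z-phases.
With c≡cos(β/2)=0.239107 and s≡sin(β/2)=0.970993, N=[24·24·1·40320]^{1/2}=4819.161753
The bounds max(0,m−m')=0 and min(l+m,l−m')=0 give 1 term
  k=0: (−1)^4·4819.1618/(576)·0.2391^4·0.9710^4 = +0.024310
d^4_{0,-4}(2.6587) = +0.024310
D = (+1.000000+0.000000i)·(+0.024310)·(-0.057971+0.998318i) = -0.001409+0.024269i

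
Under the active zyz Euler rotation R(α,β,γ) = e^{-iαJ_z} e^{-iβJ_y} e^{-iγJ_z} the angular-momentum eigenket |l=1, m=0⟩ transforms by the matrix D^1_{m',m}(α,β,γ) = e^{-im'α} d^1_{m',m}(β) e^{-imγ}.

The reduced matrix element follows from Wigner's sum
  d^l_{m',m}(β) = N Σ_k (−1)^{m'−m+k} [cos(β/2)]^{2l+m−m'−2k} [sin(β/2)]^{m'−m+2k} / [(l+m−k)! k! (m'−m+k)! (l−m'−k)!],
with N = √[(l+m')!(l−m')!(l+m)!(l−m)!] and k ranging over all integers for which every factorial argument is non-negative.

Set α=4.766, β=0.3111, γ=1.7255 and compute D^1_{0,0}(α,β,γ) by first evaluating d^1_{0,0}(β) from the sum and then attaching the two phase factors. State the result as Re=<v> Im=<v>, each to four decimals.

D^1_{0,0}(4.766,0.3111,1.7255) = e^{-i·0·4.766}·d^1_{0,0}(0.3111)·e^{-i·0·1.7255}. Compute d first:
With c≡cos(β/2)=0.987926 and s≡sin(β/2)=0.154923, N=[1·1·1·1]^{1/2}=1.000000
The bounds max(0,m−m')=0 and min(l+m,l−m')=1 give 2 terms
  k=0: (−1)^0·1.0000/(1)·0.9879^2·0.1549^0 = +0.975999
  k=1: (−1)^1·1.0000/(1)·0.9879^0·0.1549^2 = -0.024001
d^1_{0,0}(0.3111) = +0.975999 -0.024001 = +0.951997
Phases: e^{-i·(0)·4.766}=+1.000000+0.000000i, e^{-i·(0)·1.7255}=+1.000000+0.000000i ⇒ D=+0.951997+0.000000i

Re=0.9520 Im=0.0000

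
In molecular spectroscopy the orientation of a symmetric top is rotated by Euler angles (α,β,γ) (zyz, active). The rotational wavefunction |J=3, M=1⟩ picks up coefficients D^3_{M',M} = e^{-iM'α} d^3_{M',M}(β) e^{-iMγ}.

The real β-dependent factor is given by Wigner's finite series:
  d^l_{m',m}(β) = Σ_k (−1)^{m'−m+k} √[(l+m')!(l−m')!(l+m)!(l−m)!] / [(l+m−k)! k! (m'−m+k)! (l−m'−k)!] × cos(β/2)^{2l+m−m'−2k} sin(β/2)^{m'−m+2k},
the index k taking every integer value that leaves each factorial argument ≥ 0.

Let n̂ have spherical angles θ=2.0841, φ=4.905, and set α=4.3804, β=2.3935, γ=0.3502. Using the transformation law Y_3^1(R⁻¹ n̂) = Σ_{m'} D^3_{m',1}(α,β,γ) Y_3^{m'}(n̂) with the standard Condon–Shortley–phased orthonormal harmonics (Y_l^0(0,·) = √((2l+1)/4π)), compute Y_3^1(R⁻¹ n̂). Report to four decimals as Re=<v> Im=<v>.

Re=0.0505 Im=-0.4402

Need the full column D^3_{m',1} for m'=−3..3 at α=4.3804, β=2.3935, γ=0.3502.
cos(β/2)=0.365385, sin(β/2)=0.930857
d^3_{-3,1}: single k=4 term ⇒ +0.388220;  D = +0.378467+0.086474i
d^3_{-2,1}: k∈[3..4] ⇒ +0.248846 -0.807541 = -0.558695;  D = +0.295169-0.474358i
d^3_{-1,1}: k∈[2..4] ⇒ +0.092666 -0.801904 +0.650574 = -0.058664;  D = +0.036988+0.045535i
d^3_{0,1}: k∈[1..3] ⇒ +0.021000 -0.408895 +0.884616 = +0.496721;  D = +0.466573-0.170418i
d^3_{1,1}: k∈[0..2] ⇒ +0.002380 -0.123554 +0.601428 = +0.480253;  D = +0.008745+0.480173i
d^3_{2,1}: k∈[0..1] ⇒ -0.019171 +0.248846 = +0.229675;  D = -0.218461-0.070890i
d^3_{3,1}: single k=0 term ⇒ +0.059816;  D = +0.035998-0.047771i
Y_3^{m'}(θ=2.0841,φ=4.905) and Σ D·Y over m':
  (+0.3785+0.0865i)·(-0.1507-0.2310i)  (+0.2952-0.4744i)·(+0.3529-0.1431i)  (+0.0370+0.0455i)·(+0.0111+0.0568i)  (+0.4666-0.1704i)·(+0.3288+0.0000i)  (+0.0087+0.4802i)·(-0.0111+0.0568i)  (-0.2185-0.0709i)·(+0.3529+0.1431i)  (+0.0360-0.0478i)·(+0.1507-0.2310i)
Y_3^1(R⁻¹ n̂) = +0.050529-0.440170i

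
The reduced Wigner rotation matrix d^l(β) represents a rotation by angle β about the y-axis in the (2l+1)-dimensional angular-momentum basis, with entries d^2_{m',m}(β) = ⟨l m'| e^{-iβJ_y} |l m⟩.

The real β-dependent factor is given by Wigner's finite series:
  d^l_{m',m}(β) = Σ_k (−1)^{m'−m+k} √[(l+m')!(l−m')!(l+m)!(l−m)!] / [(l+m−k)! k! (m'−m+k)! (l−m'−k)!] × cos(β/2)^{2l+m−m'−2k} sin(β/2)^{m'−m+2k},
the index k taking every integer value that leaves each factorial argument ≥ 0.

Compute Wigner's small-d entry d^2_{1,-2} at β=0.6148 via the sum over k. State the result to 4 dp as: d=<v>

d=-0.0528

d^2_{1,-2}(β=0.6148) via Wigner's sum:
With c≡cos(β/2)=0.953124 and s≡sin(β/2)=0.302582, N=[6·1·1·24]^{1/2}=12.000000
k: max(0,(-2)−(1))=0 … min(2+(-2),2−(1))=0
  k=0: (−1)^3·12.0000/(6)·0.9531^1·0.3026^3 = -0.052809
d^2_{1,-2}(0.6148) = -0.052809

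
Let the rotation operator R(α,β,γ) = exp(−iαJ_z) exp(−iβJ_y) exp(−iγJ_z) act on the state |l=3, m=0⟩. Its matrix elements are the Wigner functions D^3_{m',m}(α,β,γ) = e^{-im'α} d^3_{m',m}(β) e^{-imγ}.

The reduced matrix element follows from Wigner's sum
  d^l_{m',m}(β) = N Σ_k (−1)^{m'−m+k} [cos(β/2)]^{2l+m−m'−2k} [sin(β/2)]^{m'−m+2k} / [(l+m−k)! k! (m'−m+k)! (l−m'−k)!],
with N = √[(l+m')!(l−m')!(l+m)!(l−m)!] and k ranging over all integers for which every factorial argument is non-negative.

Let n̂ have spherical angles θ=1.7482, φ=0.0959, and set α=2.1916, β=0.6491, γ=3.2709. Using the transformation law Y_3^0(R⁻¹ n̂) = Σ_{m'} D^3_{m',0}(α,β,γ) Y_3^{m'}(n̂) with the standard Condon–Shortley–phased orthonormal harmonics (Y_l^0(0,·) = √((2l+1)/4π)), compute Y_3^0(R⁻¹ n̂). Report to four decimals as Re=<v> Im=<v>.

Need the full column D^3_{m',0} for m'=−3..3 at α=2.1916, β=0.6491, γ=3.2709.
cos(β/2)=0.947794, sin(β/2)=0.318882
d^3_{-3,0}: single k=3 term ⇒ +0.123466;  D = +0.118254+0.035496i
d^3_{-2,0}: k∈[2..3] ⇒ +0.449446 -0.050876 = +0.398571;  D = -0.128848-0.377169i
d^3_{-1,0}: k∈[1..3] ⇒ +0.844873 -0.286910 +0.010826 = +0.568789;  D = -0.330858+0.462659i
d^3_{0,0}: k∈[0..3] ⇒ +0.724911 -0.738516 +0.083597 -0.001051 = +0.068941;  D = +0.068941+0.000000i
d^3_{1,0}: k∈[0..2] ⇒ -0.844873 +0.286910 -0.010826 = -0.568789;  D = +0.330858+0.462659i
d^3_{2,0}: k∈[0..1] ⇒ +0.449446 -0.050876 = +0.398571;  D = -0.128848+0.377169i
d^3_{3,0}: single k=0 term ⇒ -0.123466;  D = -0.118254+0.035496i
Y_3^{m'}(θ=1.7482,φ=0.0959) and Σ D·Y over m':
  (+0.1183+0.0355i)·(+0.3815-0.1129i)  (-0.1288-0.3772i)·(-0.1715+0.0333i)  (-0.3309+0.4627i)·(-0.2673+0.0257i)  (+0.0689+0.0000i)·(+0.1873+0.0000i)  (+0.3309+0.4627i)·(+0.2673+0.0257i)  (-0.1288+0.3772i)·(-0.1715-0.0333i)  (-0.1183+0.0355i)·(-0.3815-0.1129i)
Y_3^0(R⁻¹ n̂) = +0.333601+0.000000i

Re=0.3336 Im=0.0000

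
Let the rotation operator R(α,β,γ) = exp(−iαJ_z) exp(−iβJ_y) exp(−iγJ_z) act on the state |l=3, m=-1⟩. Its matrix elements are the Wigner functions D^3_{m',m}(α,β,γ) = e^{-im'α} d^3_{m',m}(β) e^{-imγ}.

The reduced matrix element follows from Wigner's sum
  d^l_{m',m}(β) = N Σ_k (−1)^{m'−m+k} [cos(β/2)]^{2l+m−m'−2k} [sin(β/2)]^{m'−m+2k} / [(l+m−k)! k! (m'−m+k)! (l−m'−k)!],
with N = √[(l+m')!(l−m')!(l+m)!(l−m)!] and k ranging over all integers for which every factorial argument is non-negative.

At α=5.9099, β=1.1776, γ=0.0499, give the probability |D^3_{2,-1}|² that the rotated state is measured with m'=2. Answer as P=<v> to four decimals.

P=0.2344

Split into d^3_{2,-1}(β=1.1776) × two z-phases.
Half-angle: c=0.831608, s=0.555363. N=√(120·1·2·24)=75.894664
Admissible k: 0..1 (factorial args all ≥0)
  k=0: (−1)^3·75.8947/(12)·0.8316^3·0.5554^3 = -0.623042
  k=1: (−1)^4·75.8947/(24)·0.8316^1·0.5554^5 = +0.138933
d^3_{2,-1}(1.1776) = -0.623042 +0.138933 = -0.484109
|D^3_{2,-1}|² = |d^3_{2,-1}(β)|² = (-0.484109)² = 0.234362 (the z-rotation phases have unit modulus)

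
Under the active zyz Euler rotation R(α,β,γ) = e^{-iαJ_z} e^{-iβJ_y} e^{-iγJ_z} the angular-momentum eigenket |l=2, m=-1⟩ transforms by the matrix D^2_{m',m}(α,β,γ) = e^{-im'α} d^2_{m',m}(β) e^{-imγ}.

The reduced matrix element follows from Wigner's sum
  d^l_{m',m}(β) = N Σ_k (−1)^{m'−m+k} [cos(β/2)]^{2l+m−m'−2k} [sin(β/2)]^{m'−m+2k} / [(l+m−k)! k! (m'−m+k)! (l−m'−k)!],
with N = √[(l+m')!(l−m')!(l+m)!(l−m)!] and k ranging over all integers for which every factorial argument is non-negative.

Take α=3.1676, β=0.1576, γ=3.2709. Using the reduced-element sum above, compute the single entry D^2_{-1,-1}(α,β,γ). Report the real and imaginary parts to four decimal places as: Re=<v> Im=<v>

D^2_{-1,-1}(3.1676,0.1576,3.2709) = e^{-i·-1·3.1676}·d^2_{-1,-1}(0.1576)·e^{-i·-1·3.2709}. Compute d first:
c=cos(0.1576/2)=0.996897, s=sin(0.1576/2)=0.078718; N=√[1·6·1·6]=6.000000
The bounds max(0,m−m')=0 and min(l+m,l−m')=1 give 2 terms
  k=0: (−1)^0·6.0000/(6)·0.9969^4·0.0787^0 = +0.987645
  k=1: (−1)^1·6.0000/(2)·0.9969^2·0.0787^2 = -0.018475
d^2_{-1,-1}(0.1576) = +0.987645 -0.018475 = +0.969171
Phases: e^{-i·(-1)·3.1676}=-0.999662-0.026004i, e^{-i·(-1)·3.2709}=-0.991651-0.128947i ⇒ D=+0.957505+0.149922i

Re=0.9575 Im=0.1499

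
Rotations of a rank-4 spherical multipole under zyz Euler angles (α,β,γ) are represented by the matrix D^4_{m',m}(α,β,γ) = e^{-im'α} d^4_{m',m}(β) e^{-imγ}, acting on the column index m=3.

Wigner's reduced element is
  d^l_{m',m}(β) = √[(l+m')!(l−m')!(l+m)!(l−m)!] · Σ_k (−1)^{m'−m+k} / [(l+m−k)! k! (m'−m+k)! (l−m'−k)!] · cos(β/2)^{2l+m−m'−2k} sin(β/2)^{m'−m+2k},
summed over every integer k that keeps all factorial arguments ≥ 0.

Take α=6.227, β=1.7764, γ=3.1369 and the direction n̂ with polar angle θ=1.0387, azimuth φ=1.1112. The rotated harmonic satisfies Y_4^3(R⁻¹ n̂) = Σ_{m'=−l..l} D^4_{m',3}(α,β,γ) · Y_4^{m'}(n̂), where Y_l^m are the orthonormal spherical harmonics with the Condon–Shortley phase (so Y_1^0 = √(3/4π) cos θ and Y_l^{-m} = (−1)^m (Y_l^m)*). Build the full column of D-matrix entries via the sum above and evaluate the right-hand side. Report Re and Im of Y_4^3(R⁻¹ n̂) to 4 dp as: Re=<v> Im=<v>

Need the full column D^4_{m',3} for m'=−4..4 at α=6.227, β=1.7764, γ=3.1369.
cos(β/2)=0.630810, sin(β/2)=0.775938
d^4_{-4,3}: single k=7 term ⇒ +0.302156;  D = -0.295476+0.063183i
d^4_{-3,3}: k∈[6..7] ⇒ +0.607933 -0.131406 = +0.476527;  D = -0.470852+0.073320i
d^4_{-2,3}: k∈[5..6] ⇒ +0.792527 -0.399714 = +0.392813;  D = -0.390917+0.038548i
d^4_{-1,3}: k∈[4..5] ⇒ +0.759311 -0.689331 = +0.069980;  D = -0.069918+0.002946i
d^4_{0,3}: k∈[3..4] ⇒ +0.552124 -0.835397 = -0.283274;  D = +0.283246+0.003988i
d^4_{1,3}: k∈[2..3] ⇒ +0.301102 -0.759311 = -0.458209;  D = +0.457078+0.032169i
d^4_{2,3}: k∈[1..2] ⇒ +0.115393 -0.523790 = -0.408397;  D = +0.405137+0.051504i
d^4_{3,3}: k∈[0..1] ⇒ +0.025072 -0.265547 = -0.240475;  D = +0.236476+0.043675i
d^4_{4,3}: single k=0 term ⇒ -0.087229;  D = +0.084753+0.020634i
Y_4^{m'}(θ=1.0387,φ=1.1112) and Σ D·Y over m':
  (-0.2955+0.0632i)·(-0.0645+0.2354i)  (-0.4709+0.0733i)·(-0.3989+0.0775i)  (-0.3909+0.0385i)·(-0.1208-0.1584i)  (-0.0699+0.0029i)·(-0.1099+0.2221i)  (+0.2832+0.0040i)·(-0.2542+0.0000i)  (+0.4571+0.0322i)·(+0.1099+0.2221i)  (+0.4051+0.0515i)·(-0.1208+0.1584i)  (+0.2365+0.0437i)·(+0.3989+0.0775i)  (+0.0848+0.0206i)·(-0.0645-0.2354i)
Y_4^3(R⁻¹ n̂) = +0.251033+0.078485i

Re=0.2510 Im=0.0785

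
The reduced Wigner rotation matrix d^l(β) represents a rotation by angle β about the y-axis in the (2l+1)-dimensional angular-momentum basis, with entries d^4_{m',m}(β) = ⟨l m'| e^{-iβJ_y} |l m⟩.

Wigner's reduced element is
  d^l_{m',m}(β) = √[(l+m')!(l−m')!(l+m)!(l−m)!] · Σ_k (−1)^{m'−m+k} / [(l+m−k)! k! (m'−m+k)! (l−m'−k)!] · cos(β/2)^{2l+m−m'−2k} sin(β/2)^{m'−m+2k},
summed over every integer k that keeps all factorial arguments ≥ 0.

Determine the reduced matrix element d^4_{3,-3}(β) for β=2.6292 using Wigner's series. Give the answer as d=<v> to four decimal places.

d^4_{3,-3}(β=2.6292) via Wigner's sum:
With c≡cos(β/2)=0.253403 and s≡sin(β/2)=0.967361, N=[5040·1·1·5040]^{1/2}=5040.000000
k∈{0,1} keeps every argument non-negative
  k=0: (−1)^6·5040.0000/(720)·0.2534^2·0.9674^6 = +0.368343
  k=1: (−1)^7·5040.0000/(5040)·0.2534^0·0.9674^8 = -0.766846
d^4_{3,-3}(2.6292) = +0.368343 -0.766846 = -0.398503

d=-0.3985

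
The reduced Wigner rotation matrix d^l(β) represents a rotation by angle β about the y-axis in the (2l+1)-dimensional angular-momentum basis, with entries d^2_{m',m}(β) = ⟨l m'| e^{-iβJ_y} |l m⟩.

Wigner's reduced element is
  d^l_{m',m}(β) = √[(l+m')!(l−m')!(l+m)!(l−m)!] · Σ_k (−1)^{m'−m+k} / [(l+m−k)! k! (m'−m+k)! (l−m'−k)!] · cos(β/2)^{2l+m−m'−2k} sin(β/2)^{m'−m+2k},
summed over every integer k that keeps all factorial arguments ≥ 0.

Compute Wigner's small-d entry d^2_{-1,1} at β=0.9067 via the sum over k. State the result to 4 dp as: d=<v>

d=0.4283

d^2_{-1,1}(β=0.9067) via Wigner's sum:
Half-angle: c=0.898985, s=0.437980. N=√(1·6·6·1)=6.000000
Admissible k: 2..3 (factorial args all ≥0)
  k=2: (−1)^0·6.0000/(2)·0.8990^2·0.4380^2 = +0.465087
  k=3: (−1)^1·6.0000/(6)·0.8990^0·0.4380^4 = -0.036797
d^2_{-1,1}(0.9067) = +0.465087 -0.036797 = +0.428289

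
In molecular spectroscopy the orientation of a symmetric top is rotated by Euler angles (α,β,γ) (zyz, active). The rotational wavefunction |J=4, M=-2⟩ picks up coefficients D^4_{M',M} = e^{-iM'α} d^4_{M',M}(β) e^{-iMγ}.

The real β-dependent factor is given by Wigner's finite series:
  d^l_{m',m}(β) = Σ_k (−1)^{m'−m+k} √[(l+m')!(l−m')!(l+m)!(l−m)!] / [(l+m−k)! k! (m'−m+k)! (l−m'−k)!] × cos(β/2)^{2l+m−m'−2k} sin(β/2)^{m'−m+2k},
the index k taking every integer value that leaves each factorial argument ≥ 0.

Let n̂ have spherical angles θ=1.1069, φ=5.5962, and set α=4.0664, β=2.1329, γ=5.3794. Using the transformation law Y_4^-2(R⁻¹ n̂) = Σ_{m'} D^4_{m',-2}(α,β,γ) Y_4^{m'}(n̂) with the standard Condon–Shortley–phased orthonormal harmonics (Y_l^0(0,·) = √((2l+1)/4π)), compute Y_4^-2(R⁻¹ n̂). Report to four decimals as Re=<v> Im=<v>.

Re=-0.1968 Im=-0.1064

Need the full column D^4_{m',-2} for m'=−4..4 at α=4.0664, β=2.1329, γ=5.3794.
cos(β/2)=0.483235, sin(β/2)=0.875491
d^4_{-4,-2}: single k=2 term ⇒ +0.051646;  D = -0.016288+0.049010i
d^4_{-3,-2}: k∈[1..2] ⇒ +0.020157 -0.198487 = -0.178330;  D = +0.101273+0.146784i
d^4_{-2,-2}: k∈[0..2] ⇒ +0.002974 -0.117121 +0.480542 = +0.366394;  D = +0.366071+0.015400i
d^4_{-1,-2}: k∈[0..2] ⇒ -0.022856 +0.375106 -0.820820 = -0.468571;  D = +0.297551-0.361969i
d^4_{0,-2}: k∈[0..2] ⇒ +0.092593 -0.810458 +0.997579 = +0.279714;  D = -0.065612-0.271910i
d^4_{1,-2}: k∈[0..2] ⇒ -0.250070 +1.231231 -0.808267 = +0.172893;  D = +0.158618+0.068792i
d^4_{2,-2}: k∈[0..2] ⇒ +0.480542 -1.261849 +0.345153 = -0.436153;  D = +0.379454-0.215046i
d^4_{3,-2}: k∈[0..1] ⇒ -0.651506 +0.712825 = +0.061319;  D = +0.007973-0.060798i
d^4_{4,-2}: single k=0 term ⇒ +0.556423;  D = +0.396980+0.389888i
Y_4^{m'}(θ=1.1069,φ=5.5962) and Σ D·Y over m':
  (-0.0163+0.0490i)·(-0.2614+0.1086i)  (+0.1013+0.1468i)·(-0.1886+0.3534i)  (+0.3661+0.0154i)·(+0.0210+0.1053i)  (+0.2976-0.3620i)·(-0.2340-0.1919i)  (-0.0656-0.2719i)·(-0.1696+0.0000i)  (+0.1586+0.0688i)·(+0.2340-0.1919i)  (+0.3795-0.2150i)·(+0.0210-0.1053i)  (+0.0080-0.0608i)·(+0.1886+0.3534i)  (+0.3970+0.3899i)·(-0.2614-0.1086i)
Y_4^-2(R⁻¹ n̂) = -0.196757-0.106401i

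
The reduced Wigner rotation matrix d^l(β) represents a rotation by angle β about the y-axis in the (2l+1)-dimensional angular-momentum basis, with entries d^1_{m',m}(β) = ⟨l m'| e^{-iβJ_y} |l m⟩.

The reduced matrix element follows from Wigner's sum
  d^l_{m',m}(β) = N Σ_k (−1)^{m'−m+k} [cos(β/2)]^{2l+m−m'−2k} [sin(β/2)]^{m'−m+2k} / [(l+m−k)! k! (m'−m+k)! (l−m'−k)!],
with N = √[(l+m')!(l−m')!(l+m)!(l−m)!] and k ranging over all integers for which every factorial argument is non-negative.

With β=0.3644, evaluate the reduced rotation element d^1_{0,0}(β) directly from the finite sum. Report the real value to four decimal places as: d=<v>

d=0.9343

d^1_{0,0}(β=0.3644) via Wigner's sum:
With c≡cos(β/2)=0.983447 and s≡sin(β/2)=0.181194, N=[1·1·1·1]^{1/2}=1.000000
Admissible k: 0..1 (factorial args all ≥0)
  k=0: (−1)^0·1.0000/(1)·0.9834^2·0.1812^0 = +0.967169
  k=1: (−1)^1·1.0000/(1)·0.9834^0·0.1812^2 = -0.032831
d^1_{0,0}(0.3644) = +0.967169 -0.032831 = +0.934338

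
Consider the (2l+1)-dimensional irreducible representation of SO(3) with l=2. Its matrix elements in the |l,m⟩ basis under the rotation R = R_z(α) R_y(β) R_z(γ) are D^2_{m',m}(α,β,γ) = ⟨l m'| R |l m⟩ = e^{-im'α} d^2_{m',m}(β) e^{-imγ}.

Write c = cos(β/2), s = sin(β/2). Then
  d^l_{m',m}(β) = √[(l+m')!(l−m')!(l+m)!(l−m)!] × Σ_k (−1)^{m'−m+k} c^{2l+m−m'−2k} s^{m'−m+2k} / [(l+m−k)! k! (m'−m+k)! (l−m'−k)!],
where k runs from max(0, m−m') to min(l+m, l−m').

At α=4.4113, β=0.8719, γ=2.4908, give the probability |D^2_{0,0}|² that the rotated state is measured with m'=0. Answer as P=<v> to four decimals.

First d^2_{0,0}(β=0.8719), then the phase factors e^{-i(0)α} and e^{-i(0)γ}:
c=cos(0.8719/2)=0.906469, s=sin(0.8719/2)=0.422272; N=√[2·2·2·2]=4.000000
Admissible k: 0..2 (factorial args all ≥0)
  k=0: (−1)^0·4.0000/(4)·0.9065^4·0.4223^0 = +0.675169
  k=1: (−1)^1·4.0000/(1)·0.9065^2·0.4223^2 = -0.586071
  k=2: (−1)^2·4.0000/(4)·0.9065^0·0.4223^4 = +0.031796
d^2_{0,0}(0.8719) = +0.675169 -0.586071 +0.031796 = +0.120894
|D^2_{0,0}|² = |d^2_{0,0}(β)|² = (+0.120894)² = 0.014615 (the z-rotation phases have unit modulus)

P=0.0146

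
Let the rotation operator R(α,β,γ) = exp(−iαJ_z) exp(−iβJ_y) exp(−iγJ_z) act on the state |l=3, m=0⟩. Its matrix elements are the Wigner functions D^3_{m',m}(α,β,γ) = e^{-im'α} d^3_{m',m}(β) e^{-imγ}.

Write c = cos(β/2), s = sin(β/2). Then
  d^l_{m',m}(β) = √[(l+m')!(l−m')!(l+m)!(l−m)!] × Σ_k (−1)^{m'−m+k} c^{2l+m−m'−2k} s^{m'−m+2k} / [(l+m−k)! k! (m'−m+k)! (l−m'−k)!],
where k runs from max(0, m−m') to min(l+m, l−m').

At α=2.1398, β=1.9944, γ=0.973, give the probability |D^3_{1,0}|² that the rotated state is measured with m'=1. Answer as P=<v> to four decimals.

Split into d^3_{1,0}(β=1.9944) × two z-phases.
With c≡cos(β/2)=0.542656 and s≡sin(β/2)=0.839955, N=[24·2·6·6]^{1/2}=41.569219
Admissible k: 0..2 (factorial args all ≥0)
  k=0: (−1)^1·41.5692/(12)·0.5427^5·0.8400^1 = -0.136921
  k=1: (−1)^2·41.5692/(4)·0.5427^3·0.8400^3 = +0.984134
  k=2: (−1)^3·41.5692/(12)·0.5427^1·0.8400^5 = -0.785950
d^3_{1,0}(1.9944) = -0.136921 +0.984134 -0.785950 = +0.061262
|D^3_{1,0}|² = |d^3_{1,0}(β)|² = (+0.061262)² = 0.003753 (the z-rotation phases have unit modulus)

P=0.0038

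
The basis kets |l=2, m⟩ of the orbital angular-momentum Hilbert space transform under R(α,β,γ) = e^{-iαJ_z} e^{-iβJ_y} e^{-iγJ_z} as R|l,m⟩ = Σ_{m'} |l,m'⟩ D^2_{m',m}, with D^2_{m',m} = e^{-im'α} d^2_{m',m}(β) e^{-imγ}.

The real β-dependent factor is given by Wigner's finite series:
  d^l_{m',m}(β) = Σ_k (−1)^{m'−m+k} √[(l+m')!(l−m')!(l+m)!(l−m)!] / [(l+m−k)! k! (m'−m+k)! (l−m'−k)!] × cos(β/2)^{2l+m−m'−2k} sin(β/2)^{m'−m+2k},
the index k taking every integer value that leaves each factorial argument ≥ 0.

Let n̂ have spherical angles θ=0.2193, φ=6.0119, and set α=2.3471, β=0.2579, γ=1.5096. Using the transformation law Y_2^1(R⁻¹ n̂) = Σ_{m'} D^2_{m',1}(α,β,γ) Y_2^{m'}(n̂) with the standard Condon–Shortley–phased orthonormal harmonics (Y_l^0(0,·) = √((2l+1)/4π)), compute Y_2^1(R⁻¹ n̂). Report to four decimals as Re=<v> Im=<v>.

Need the full column D^2_{m',1} for m'=−2..2 at α=2.3471, β=0.2579, γ=1.5096.
cos(β/2)=0.991697, sin(β/2)=0.128593
d^2_{-2,1}: single k=3 term ⇒ +0.004218;  D = -0.004214-0.000181i
d^2_{-1,1}: k∈[2..3] ⇒ +0.048788 -0.000273 = +0.048515;  D = +0.032472+0.036045i
d^2_{0,1}: k∈[1..2] ⇒ +0.307206 -0.005165 = +0.302041;  D = +0.018472-0.301476i
d^2_{1,1}: k∈[0..1] ⇒ +0.967201 -0.048788 = +0.918413;  D = -0.693423+0.602202i
d^2_{2,1}: single k=0 term ⇒ -0.250833;  D = -0.250043-0.019892i
Y_2^{m'}(θ=0.2193,φ=6.0119) and Σ D·Y over m':
  (-0.0042-0.0002i)·(+0.0157+0.0094i)  (+0.0325+0.0360i)·(+0.1580+0.0440i)  (+0.0185-0.3015i)·(+0.5860+0.0000i)  (-0.6934+0.6022i)·(-0.1580+0.0440i)  (-0.2500-0.0199i)·(+0.0157-0.0094i)
Y_2^1(R⁻¹ n̂) = +0.093323-0.293189i

Re=0.0933 Im=-0.2932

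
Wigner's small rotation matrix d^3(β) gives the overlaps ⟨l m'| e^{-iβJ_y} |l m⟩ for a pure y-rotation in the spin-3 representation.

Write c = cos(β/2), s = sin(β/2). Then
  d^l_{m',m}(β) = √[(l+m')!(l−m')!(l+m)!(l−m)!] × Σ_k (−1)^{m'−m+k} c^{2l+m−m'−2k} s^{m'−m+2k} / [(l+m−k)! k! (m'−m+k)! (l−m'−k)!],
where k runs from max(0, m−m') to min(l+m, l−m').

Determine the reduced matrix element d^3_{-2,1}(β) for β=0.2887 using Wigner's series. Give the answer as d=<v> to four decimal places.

d^3_{-2,1}(β=0.2887) via Wigner's sum:
With c≡cos(β/2)=0.989600 and s≡sin(β/2)=0.143849, N=[1·120·24·2]^{1/2}=75.894664
Admissible k: 3..4 (factorial args all ≥0)
  k=3: (−1)^0·75.8947/(12)·0.9896^3·0.1438^3 = +0.018244
  k=4: (−1)^1·75.8947/(24)·0.9896^1·0.1438^5 = -0.000193
d^3_{-2,1}(0.2887) = +0.018244 -0.000193 = +0.018052

d=0.0181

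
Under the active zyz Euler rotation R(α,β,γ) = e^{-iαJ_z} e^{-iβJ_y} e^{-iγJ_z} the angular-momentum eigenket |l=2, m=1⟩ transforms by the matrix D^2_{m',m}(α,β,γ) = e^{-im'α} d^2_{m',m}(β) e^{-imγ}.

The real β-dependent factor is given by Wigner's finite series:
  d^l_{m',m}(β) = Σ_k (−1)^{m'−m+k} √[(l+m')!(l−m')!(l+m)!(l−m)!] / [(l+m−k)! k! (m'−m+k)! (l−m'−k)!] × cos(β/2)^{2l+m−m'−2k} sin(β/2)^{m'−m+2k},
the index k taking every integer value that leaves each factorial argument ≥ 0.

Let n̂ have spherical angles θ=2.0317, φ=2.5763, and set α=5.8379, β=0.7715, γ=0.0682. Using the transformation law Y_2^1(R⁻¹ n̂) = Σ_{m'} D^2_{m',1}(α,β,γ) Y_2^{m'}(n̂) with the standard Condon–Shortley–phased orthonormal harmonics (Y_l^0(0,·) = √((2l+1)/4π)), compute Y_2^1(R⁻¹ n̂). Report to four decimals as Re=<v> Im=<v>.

Re=-0.2316 Im=0.0938

Need the full column D^2_{m',1} for m'=−2..2 at α=5.8379, β=0.7715, γ=0.0682.
cos(β/2)=0.926517, sin(β/2)=0.376254
d^2_{-2,1}: single k=3 term ⇒ +0.098702;  D = +0.056707-0.080786i
d^2_{-1,1}: k∈[2..3] ⇒ +0.364578 -0.020041 = +0.344536;  D = +0.300104-0.169242i
d^2_{0,1}: k∈[1..2] ⇒ +0.733021 -0.120885 = +0.612136;  D = +0.610713-0.041715i
d^2_{1,1}: k∈[0..1] ⇒ +0.736907 -0.364578 = +0.372329;  D = +0.346170+0.137096i
d^2_{2,1}: single k=0 term ⇒ -0.598509;  D = -0.407277-0.438564i
Y_2^{m'}(θ=2.0317,φ=2.5763) and Σ D·Y over m':
  (+0.0567-0.0808i)·(+0.1320+0.2803i)  (+0.3001-0.1692i)·(+0.2599+0.1648i)  (+0.6107-0.0417i)·(-0.1282+0.0000i)  (+0.3462+0.1371i)·(-0.2599+0.1648i)  (-0.4073-0.4386i)·(+0.1320-0.2803i)
Y_2^1(R⁻¹ n̂) = -0.231567+0.093767i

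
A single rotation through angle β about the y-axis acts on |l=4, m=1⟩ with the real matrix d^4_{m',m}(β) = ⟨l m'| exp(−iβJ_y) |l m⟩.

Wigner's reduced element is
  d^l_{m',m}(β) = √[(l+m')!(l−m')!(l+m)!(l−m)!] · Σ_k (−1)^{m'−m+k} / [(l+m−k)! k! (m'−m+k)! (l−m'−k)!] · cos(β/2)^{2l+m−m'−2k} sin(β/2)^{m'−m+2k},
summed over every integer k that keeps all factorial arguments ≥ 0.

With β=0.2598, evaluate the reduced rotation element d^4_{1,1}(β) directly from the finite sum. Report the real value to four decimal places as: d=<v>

d=0.7034

d^4_{1,1}(β=0.2598) via Wigner's sum:
Half-angle: c=0.991575, s=0.129535. N=√(120·6·120·6)=720.000000
k: max(0,(1)−(1))=0 … min(4+(1),4−(1))=3
  k=0: (−1)^0·720.0000/(720)·0.9916^8·0.1295^0 = +0.934553
  k=1: (−1)^1·720.0000/(48)·0.9916^6·0.1295^2 = -0.239232
  k=2: (−1)^2·720.0000/(24)·0.9916^4·0.1295^4 = +0.008165
  k=3: (−1)^3·720.0000/(72)·0.9916^2·0.1295^6 = -0.000046
d^4_{1,1}(0.2598) = +0.934553 -0.239232 +0.008165 -0.000046 = +0.703441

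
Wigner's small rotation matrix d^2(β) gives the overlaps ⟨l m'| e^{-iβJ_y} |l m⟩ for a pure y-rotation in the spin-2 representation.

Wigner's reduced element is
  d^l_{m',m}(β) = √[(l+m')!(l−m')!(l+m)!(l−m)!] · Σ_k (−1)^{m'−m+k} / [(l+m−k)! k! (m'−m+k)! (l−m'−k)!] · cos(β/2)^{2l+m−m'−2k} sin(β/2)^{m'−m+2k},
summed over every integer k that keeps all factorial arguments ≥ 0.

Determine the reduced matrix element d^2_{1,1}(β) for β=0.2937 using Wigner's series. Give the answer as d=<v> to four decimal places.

d^2_{1,1}(β=0.2937) via Wigner's sum:
Half-angle: c=0.989237, s=0.146323. N=√(6·1·6·1)=6.000000
Admissible k: 0..1 (factorial args all ≥0)
  k=0: (−1)^0·6.0000/(6)·0.9892^4·0.1463^0 = +0.957638
  k=1: (−1)^1·6.0000/(2)·0.9892^2·0.1463^2 = -0.062856
d^2_{1,1}(0.2937) = +0.957638 -0.062856 = +0.894782

d=0.8948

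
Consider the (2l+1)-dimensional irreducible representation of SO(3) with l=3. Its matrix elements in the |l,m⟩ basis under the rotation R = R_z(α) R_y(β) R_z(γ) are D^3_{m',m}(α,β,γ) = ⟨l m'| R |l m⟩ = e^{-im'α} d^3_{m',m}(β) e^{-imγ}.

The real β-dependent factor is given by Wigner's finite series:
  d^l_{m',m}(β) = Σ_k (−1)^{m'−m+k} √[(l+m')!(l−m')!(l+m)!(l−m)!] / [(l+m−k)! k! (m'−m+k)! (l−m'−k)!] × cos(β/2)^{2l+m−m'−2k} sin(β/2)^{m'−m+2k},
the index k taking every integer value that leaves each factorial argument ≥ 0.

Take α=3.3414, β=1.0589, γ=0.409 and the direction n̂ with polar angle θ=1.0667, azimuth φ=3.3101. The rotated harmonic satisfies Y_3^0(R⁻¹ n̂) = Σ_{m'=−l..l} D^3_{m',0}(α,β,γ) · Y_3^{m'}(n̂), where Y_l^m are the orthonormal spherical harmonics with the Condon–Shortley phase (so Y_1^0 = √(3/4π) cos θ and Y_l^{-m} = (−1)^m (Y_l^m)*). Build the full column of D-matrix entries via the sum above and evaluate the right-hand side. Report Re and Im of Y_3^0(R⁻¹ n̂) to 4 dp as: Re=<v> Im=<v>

Need the full column D^3_{m',0} for m'=−3..3 at α=3.3414, β=1.0589, γ=0.409.
cos(β/2)=0.863085, sin(β/2)=0.505059
d^3_{-3,0}: single k=3 term ⇒ +0.370426;  D = -0.305846-0.208981i
d^3_{-2,0}: k∈[2..3] ⇒ +0.775280 -0.265482 = +0.509798;  D = +0.469631+0.198344i
d^3_{-1,0}: k∈[1..3] ⇒ +0.837916 -0.860792 +0.098255 = +0.075378;  D = -0.073879-0.014961i
d^3_{0,0}: k∈[0..3] ⇒ +0.413353 -1.273915 +0.436232 -0.016598 = -0.440928;  D = -0.440928+0.000000i
d^3_{1,0}: k∈[0..2] ⇒ -0.837916 +0.860792 -0.098255 = -0.075378;  D = +0.073879-0.014961i
d^3_{2,0}: k∈[0..1] ⇒ +0.775280 -0.265482 = +0.509798;  D = +0.469631-0.198344i
d^3_{3,0}: single k=0 term ⇒ -0.370426;  D = +0.305846-0.208981i
Y_3^{m'}(θ=1.0667,φ=3.3101) and Σ D·Y over m':
  (-0.3058-0.2090i)·(-0.2451+0.1356i)  (+0.4696+0.1983i)·(+0.3572-0.1251i)  (-0.0739-0.0150i)·(-0.0465+0.0079i)  (-0.4409+0.0000i)·(-0.3305+0.0000i)  (+0.0739-0.0150i)·(+0.0465+0.0079i)  (+0.4696-0.1983i)·(+0.3572+0.1251i)  (+0.3058-0.2090i)·(+0.2451+0.1356i)
Y_3^0(R⁻¹ n̂) = +0.744543+0.000000i

Re=0.7445 Im=0.0000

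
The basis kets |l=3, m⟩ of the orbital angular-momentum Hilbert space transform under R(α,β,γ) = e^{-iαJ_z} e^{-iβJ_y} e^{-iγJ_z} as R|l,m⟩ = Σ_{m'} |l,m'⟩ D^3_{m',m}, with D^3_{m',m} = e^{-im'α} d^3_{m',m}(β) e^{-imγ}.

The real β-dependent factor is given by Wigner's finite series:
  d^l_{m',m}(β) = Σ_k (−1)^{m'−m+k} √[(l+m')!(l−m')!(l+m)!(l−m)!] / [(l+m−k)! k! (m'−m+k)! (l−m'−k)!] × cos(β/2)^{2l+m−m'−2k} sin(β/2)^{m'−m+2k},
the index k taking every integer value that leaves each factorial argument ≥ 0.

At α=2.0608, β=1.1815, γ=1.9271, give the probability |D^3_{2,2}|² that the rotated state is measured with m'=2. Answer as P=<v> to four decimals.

P=0.1680

Split into d^3_{2,2}(β=1.1815) × two z-phases.
With c≡cos(β/2)=0.830523 and s≡sin(β/2)=0.556984, N=[120·1·120·1]^{1/2}=120.000000
k: max(0,(2)−(2))=0 … min(3+(2),3−(2))=1
  k=0: (−1)^0·120.0000/(120)·0.8305^6·0.5570^0 = +0.328179
  k=1: (−1)^1·120.0000/(24)·0.8305^4·0.5570^2 = -0.738011
d^3_{2,2}(1.1815) = +0.328179 -0.738011 = -0.409832
|D^3_{2,2}|² = |d^3_{2,2}(β)|² = (-0.409832)² = 0.167962 (the z-rotation phases have unit modulus)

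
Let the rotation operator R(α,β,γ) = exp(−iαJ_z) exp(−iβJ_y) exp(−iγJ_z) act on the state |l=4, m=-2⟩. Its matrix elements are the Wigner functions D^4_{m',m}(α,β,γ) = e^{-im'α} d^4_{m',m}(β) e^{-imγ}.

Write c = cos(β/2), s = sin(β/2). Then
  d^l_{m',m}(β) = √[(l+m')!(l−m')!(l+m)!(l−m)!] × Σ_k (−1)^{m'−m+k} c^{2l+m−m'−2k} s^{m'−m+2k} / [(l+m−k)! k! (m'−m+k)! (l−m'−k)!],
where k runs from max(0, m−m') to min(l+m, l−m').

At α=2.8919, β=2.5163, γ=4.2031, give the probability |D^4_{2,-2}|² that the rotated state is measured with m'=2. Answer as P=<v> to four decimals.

Split into d^4_{2,-2}(β=2.5163) × two z-phases.
c=cos(2.5163/2)=0.307578, s=sin(2.5163/2)=0.951523; N=√[720·2·2·720]=1440.000000
The bounds max(0,m−m')=0 and min(l+m,l−m')=2 give 3 terms
  k=0: (−1)^4·1440.0000/(96)·0.3076^4·0.9515^4 = +0.110049
  k=1: (−1)^5·1440.0000/(120)·0.3076^2·0.9515^6 = -0.842571
  k=2: (−1)^6·1440.0000/(1440)·0.3076^0·0.9515^8 = +0.671977
d^4_{2,-2}(2.5163) = +0.110049 -0.842571 +0.671977 = -0.060545
|D^4_{2,-2}|² = |d^4_{2,-2}(β)|² = (-0.060545)² = 0.003666 (the z-rotation phases have unit modulus)

P=0.0037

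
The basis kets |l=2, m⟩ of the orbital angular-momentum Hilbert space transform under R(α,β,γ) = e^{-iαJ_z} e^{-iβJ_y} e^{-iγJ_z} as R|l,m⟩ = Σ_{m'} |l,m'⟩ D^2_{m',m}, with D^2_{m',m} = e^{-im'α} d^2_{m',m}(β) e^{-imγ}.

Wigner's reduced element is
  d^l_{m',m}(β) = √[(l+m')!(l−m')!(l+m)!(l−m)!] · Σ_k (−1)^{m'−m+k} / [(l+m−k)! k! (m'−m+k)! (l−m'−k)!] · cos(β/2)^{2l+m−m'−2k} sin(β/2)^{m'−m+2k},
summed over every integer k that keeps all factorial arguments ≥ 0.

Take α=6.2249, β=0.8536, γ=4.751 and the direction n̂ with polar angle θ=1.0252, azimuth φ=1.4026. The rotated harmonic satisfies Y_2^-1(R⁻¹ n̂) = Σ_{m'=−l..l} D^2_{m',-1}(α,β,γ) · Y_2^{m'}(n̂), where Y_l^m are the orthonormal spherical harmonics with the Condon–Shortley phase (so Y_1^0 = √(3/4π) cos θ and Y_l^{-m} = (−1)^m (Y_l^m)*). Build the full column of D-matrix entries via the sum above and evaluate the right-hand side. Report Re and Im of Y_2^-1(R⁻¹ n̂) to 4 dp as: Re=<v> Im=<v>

Re=-0.2741 Im=0.0943

Need the full column D^2_{m',-1} for m'=−2..2 at α=6.2249, β=0.8536, γ=4.751.
cos(β/2)=0.910295, sin(β/2)=0.413960
d^2_{-2,-1}: single k=1 term ⇒ +0.624504;  D = -0.048637-0.622607i
d^2_{-1,-1}: k∈[0..1] ⇒ +0.686639 -0.425993 = +0.260647;  D = -0.005128-0.260596i
d^2_{0,-1}: k∈[0..1] ⇒ -0.764858 +0.158173 = -0.606684;  D = -0.023419+0.606232i
d^2_{1,-1}: k∈[0..1] ⇒ +0.425993 -0.029365 = +0.396628;  D = +0.038372-0.394767i
d^2_{2,-1}: single k=0 term ⇒ -0.129148;  D = -0.019961+0.127596i
Y_2^{m'}(θ=1.0252,φ=1.4026) and Σ D·Y over m':
  (-0.0486-0.6226i)·(-0.2664-0.0932i)  (-0.0051-0.2606i)·(+0.0574-0.3379i)  (-0.0234+0.6062i)·(-0.0606+0.0000i)  (+0.0384-0.3948i)·(-0.0574-0.3379i)  (-0.0200+0.1276i)·(-0.2664+0.0932i)
Y_2^-1(R⁻¹ n̂) = -0.274114+0.094288i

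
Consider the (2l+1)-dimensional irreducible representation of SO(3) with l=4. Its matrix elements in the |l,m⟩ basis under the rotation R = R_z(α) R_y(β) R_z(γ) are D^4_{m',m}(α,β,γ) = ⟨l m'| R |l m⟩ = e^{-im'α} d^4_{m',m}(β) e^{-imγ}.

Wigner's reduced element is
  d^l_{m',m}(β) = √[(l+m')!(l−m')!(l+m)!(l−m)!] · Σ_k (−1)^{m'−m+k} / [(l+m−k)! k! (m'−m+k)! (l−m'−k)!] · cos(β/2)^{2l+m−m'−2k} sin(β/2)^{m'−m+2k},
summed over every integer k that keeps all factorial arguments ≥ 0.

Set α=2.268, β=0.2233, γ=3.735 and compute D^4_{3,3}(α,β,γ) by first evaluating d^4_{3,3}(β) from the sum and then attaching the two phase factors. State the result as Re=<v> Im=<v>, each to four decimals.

Split into d^4_{3,3}(β=0.2233) × two z-phases.
c=cos(0.2233/2)=0.993774, s=sin(0.2233/2)=0.111418; N=√[5040·1·5040·1]=5040.000000
The bounds max(0,m−m')=0 and min(l+m,l−m')=1 give 2 terms
  k=0: (−1)^0·5040.0000/(5040)·0.9938^8·0.1114^0 = +0.951261
  k=1: (−1)^1·5040.0000/(720)·0.9938^6·0.1114^2 = -0.083702
d^4_{3,3}(0.2233) = +0.951261 -0.083702 = +0.867559
Phases: e^{-i·(3)·2.268}=+0.867414-0.497587i, e^{-i·(3)·3.735}=+0.207898+0.978150i ⇒ D=+0.578704+0.646344i

Re=0.5787 Im=0.6463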